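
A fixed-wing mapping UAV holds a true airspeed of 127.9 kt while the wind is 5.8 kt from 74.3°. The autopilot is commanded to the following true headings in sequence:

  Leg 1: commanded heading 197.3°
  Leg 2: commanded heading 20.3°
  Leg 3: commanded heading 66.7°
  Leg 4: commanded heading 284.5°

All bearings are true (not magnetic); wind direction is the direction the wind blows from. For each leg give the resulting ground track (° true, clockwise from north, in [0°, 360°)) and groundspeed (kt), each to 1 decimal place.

Leg 1: heading 197.3°; drift +2.1° → track 199.4°, groundspeed 131.1 kt
Leg 2: heading 20.3°; drift -2.2° → track 18.1°, groundspeed 124.6 kt
Leg 3: heading 66.7°; drift -0.4° → track 66.3°, groundspeed 122.2 kt
Leg 4: heading 284.5°; drift -1.3° → track 283.2°, groundspeed 132.9 kt

Leg 1: track=199.4°, groundspeed=131.1 kt
Leg 2: track=18.1°, groundspeed=124.6 kt
Leg 3: track=66.3°, groundspeed=122.2 kt
Leg 4: track=283.2°, groundspeed=132.9 kt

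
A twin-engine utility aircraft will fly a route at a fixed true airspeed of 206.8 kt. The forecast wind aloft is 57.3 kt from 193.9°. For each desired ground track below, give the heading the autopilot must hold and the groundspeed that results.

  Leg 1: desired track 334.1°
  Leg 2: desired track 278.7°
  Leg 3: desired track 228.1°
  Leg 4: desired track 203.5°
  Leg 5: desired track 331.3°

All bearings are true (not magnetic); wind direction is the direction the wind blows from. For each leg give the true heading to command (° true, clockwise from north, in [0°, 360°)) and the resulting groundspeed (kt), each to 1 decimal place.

Leg 1: desired track 334.1°; wind correction -10.2° → command heading 323.9°, groundspeed 247.5 kt
Leg 2: desired track 278.7°; wind correction -16.0° → command heading 262.7°, groundspeed 193.6 kt
Leg 3: desired track 228.1°; wind correction -9.0° → command heading 219.1°, groundspeed 156.9 kt
Leg 4: desired track 203.5°; wind correction -2.6° → command heading 200.9°, groundspeed 150.1 kt
Leg 5: desired track 331.3°; wind correction -10.8° → command heading 320.5°, groundspeed 245.3 kt

Leg 1: heading=323.9°, groundspeed=247.5 kt
Leg 2: heading=262.7°, groundspeed=193.6 kt
Leg 3: heading=219.1°, groundspeed=156.9 kt
Leg 4: heading=200.9°, groundspeed=150.1 kt
Leg 5: heading=320.5°, groundspeed=245.3 kt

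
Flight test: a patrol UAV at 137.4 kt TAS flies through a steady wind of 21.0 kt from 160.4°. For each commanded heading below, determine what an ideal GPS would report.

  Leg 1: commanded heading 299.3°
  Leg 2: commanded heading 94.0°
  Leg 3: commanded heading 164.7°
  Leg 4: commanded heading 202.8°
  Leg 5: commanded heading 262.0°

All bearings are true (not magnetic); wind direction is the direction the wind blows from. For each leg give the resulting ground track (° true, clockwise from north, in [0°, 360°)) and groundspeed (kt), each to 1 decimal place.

Leg 1: track=304.4°, groundspeed=153.8 kt
Leg 2: track=85.5°, groundspeed=130.4 kt
Leg 3: track=165.5°, groundspeed=116.5 kt
Leg 4: track=209.4°, groundspeed=122.7 kt
Leg 5: track=270.3°, groundspeed=143.1 kt

Leg 1: heading 299.3°; drift +5.1° → track 304.4°, groundspeed 153.8 kt
Leg 2: heading 94.0°; drift -8.5° → track 85.5°, groundspeed 130.4 kt
Leg 3: heading 164.7°; drift +0.8° → track 165.5°, groundspeed 116.5 kt
Leg 4: heading 202.8°; drift +6.6° → track 209.4°, groundspeed 122.7 kt
Leg 5: heading 262.0°; drift +8.3° → track 270.3°, groundspeed 143.1 kt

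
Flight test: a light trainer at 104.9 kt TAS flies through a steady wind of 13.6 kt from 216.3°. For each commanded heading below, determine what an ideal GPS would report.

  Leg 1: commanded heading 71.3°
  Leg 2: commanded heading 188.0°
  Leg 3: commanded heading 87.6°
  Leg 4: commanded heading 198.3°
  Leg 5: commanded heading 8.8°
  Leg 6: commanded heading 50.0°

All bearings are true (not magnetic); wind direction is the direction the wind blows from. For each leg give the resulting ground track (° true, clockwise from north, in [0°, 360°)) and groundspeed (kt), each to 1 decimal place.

Leg 1: track=67.5°, groundspeed=116.3 kt
Leg 2: track=184.0°, groundspeed=93.1 kt
Leg 3: track=82.3°, groundspeed=113.9 kt
Leg 4: track=195.7°, groundspeed=92.1 kt
Leg 5: track=11.9°, groundspeed=117.1 kt
Leg 6: track=48.4°, groundspeed=118.2 kt

Leg 1: heading 71.3°; drift -3.8° → track 67.5°, groundspeed 116.3 kt
Leg 2: heading 188.0°; drift -4.0° → track 184.0°, groundspeed 93.1 kt
Leg 3: heading 87.6°; drift -5.3° → track 82.3°, groundspeed 113.9 kt
Leg 4: heading 198.3°; drift -2.6° → track 195.7°, groundspeed 92.1 kt
Leg 5: heading 8.8°; drift +3.1° → track 11.9°, groundspeed 117.1 kt
Leg 6: heading 50.0°; drift -1.6° → track 48.4°, groundspeed 118.2 kt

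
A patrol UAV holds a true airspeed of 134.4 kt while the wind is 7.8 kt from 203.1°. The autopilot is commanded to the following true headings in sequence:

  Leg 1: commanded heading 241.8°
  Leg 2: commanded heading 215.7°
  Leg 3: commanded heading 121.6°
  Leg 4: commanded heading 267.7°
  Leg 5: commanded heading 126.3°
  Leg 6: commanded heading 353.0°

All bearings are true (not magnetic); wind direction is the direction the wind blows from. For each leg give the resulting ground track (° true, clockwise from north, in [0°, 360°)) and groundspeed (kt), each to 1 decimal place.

Leg 1: heading 241.8°; drift +2.2° → track 244.0°, groundspeed 128.4 kt
Leg 2: heading 215.7°; drift +0.8° → track 216.5°, groundspeed 126.8 kt
Leg 3: heading 121.6°; drift -3.3° → track 118.3°, groundspeed 133.5 kt
Leg 4: heading 267.7°; drift +3.1° → track 270.8°, groundspeed 131.2 kt
Leg 5: heading 126.3°; drift -3.3° → track 123.0°, groundspeed 132.8 kt
Leg 6: heading 353.0°; drift +1.6° → track 354.6°, groundspeed 141.2 kt

Leg 1: track=244.0°, groundspeed=128.4 kt
Leg 2: track=216.5°, groundspeed=126.8 kt
Leg 3: track=118.3°, groundspeed=133.5 kt
Leg 4: track=270.8°, groundspeed=131.2 kt
Leg 5: track=123.0°, groundspeed=132.8 kt
Leg 6: track=354.6°, groundspeed=141.2 kt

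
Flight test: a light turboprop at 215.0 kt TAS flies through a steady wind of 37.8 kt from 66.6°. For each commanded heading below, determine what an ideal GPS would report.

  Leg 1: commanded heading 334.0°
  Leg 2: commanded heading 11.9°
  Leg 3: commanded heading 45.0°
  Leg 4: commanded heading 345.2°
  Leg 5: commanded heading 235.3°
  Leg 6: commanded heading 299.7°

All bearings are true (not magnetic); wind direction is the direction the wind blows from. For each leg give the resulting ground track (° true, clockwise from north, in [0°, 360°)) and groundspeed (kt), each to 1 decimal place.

Leg 1: heading 334.0°; drift -9.9° → track 324.1°, groundspeed 220.0 kt
Leg 2: heading 11.9°; drift -9.1° → track 2.8°, groundspeed 195.6 kt
Leg 3: heading 45.0°; drift -4.4° → track 40.6°, groundspeed 180.4 kt
Leg 4: heading 345.2°; drift -10.1° → track 335.1°, groundspeed 212.7 kt
Leg 5: heading 235.3°; drift +1.7° → track 237.0°, groundspeed 252.2 kt
Leg 6: heading 299.7°; drift -7.2° → track 292.5°, groundspeed 239.6 kt

Leg 1: track=324.1°, groundspeed=220.0 kt
Leg 2: track=2.8°, groundspeed=195.6 kt
Leg 3: track=40.6°, groundspeed=180.4 kt
Leg 4: track=335.1°, groundspeed=212.7 kt
Leg 5: track=237.0°, groundspeed=252.2 kt
Leg 6: track=292.5°, groundspeed=239.6 kt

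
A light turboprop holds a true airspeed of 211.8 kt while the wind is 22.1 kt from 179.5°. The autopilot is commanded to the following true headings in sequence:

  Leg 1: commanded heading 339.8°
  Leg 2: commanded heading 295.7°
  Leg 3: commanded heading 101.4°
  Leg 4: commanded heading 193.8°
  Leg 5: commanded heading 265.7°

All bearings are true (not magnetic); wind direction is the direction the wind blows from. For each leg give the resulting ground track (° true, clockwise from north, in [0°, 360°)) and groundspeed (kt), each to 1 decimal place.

Leg 1: track=341.6°, groundspeed=232.7 kt
Leg 2: track=300.8°, groundspeed=222.4 kt
Leg 3: track=95.4°, groundspeed=208.4 kt
Leg 4: track=195.4°, groundspeed=190.5 kt
Leg 5: track=271.7°, groundspeed=211.5 kt

Leg 1: heading 339.8°; drift +1.8° → track 341.6°, groundspeed 232.7 kt
Leg 2: heading 295.7°; drift +5.1° → track 300.8°, groundspeed 222.4 kt
Leg 3: heading 101.4°; drift -6.0° → track 95.4°, groundspeed 208.4 kt
Leg 4: heading 193.8°; drift +1.6° → track 195.4°, groundspeed 190.5 kt
Leg 5: heading 265.7°; drift +6.0° → track 271.7°, groundspeed 211.5 kt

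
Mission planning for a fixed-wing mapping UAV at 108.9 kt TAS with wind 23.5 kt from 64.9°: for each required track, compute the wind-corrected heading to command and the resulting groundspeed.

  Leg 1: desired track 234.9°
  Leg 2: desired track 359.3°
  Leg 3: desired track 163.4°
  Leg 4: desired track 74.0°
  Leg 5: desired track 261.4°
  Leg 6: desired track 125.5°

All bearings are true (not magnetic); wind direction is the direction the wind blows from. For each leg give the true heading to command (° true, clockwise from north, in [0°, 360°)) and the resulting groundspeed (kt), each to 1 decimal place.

Leg 1: heading=232.8°, groundspeed=132.0 kt
Leg 2: heading=10.6°, groundspeed=97.1 kt
Leg 3: heading=151.1°, groundspeed=109.9 kt
Leg 4: heading=72.0°, groundspeed=85.6 kt
Leg 5: heading=264.9°, groundspeed=131.2 kt
Leg 6: heading=114.7°, groundspeed=95.4 kt

Leg 1: desired track 234.9°; wind correction -2.1° → command heading 232.8°, groundspeed 132.0 kt
Leg 2: desired track 359.3°; wind correction +11.3° → command heading 10.6°, groundspeed 97.1 kt
Leg 3: desired track 163.4°; wind correction -12.3° → command heading 151.1°, groundspeed 109.9 kt
Leg 4: desired track 74.0°; wind correction -2.0° → command heading 72.0°, groundspeed 85.6 kt
Leg 5: desired track 261.4°; wind correction +3.5° → command heading 264.9°, groundspeed 131.2 kt
Leg 6: desired track 125.5°; wind correction -10.8° → command heading 114.7°, groundspeed 95.4 kt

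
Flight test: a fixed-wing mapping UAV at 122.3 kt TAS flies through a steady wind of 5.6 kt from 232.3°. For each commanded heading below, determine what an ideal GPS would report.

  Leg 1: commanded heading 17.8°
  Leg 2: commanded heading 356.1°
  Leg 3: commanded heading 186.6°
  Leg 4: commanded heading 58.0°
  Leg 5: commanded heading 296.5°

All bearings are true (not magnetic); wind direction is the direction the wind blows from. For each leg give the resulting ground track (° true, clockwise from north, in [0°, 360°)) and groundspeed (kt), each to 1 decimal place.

Leg 1: track=19.2°, groundspeed=127.0 kt
Leg 2: track=358.2°, groundspeed=125.5 kt
Leg 3: track=184.7°, groundspeed=118.5 kt
Leg 4: track=57.8°, groundspeed=127.9 kt
Leg 5: track=298.9°, groundspeed=120.0 kt

Leg 1: heading 17.8°; drift +1.4° → track 19.2°, groundspeed 127.0 kt
Leg 2: heading 356.1°; drift +2.1° → track 358.2°, groundspeed 125.5 kt
Leg 3: heading 186.6°; drift -1.9° → track 184.7°, groundspeed 118.5 kt
Leg 4: heading 58.0°; drift -0.2° → track 57.8°, groundspeed 127.9 kt
Leg 5: heading 296.5°; drift +2.4° → track 298.9°, groundspeed 120.0 kt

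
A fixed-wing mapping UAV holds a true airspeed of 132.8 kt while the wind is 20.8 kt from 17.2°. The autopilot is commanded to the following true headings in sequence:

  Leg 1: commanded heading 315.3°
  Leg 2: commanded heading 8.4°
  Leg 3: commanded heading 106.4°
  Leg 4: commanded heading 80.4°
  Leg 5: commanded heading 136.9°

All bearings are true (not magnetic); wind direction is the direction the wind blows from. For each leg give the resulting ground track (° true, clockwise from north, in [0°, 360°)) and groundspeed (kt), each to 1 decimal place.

Leg 1: track=306.8°, groundspeed=124.4 kt
Leg 2: track=6.8°, groundspeed=112.3 kt
Leg 3: track=115.3°, groundspeed=134.1 kt
Leg 4: track=89.0°, groundspeed=124.8 kt
Leg 5: track=144.1°, groundspeed=144.2 kt

Leg 1: heading 315.3°; drift -8.5° → track 306.8°, groundspeed 124.4 kt
Leg 2: heading 8.4°; drift -1.6° → track 6.8°, groundspeed 112.3 kt
Leg 3: heading 106.4°; drift +8.9° → track 115.3°, groundspeed 134.1 kt
Leg 4: heading 80.4°; drift +8.6° → track 89.0°, groundspeed 124.8 kt
Leg 5: heading 136.9°; drift +7.2° → track 144.1°, groundspeed 144.2 kt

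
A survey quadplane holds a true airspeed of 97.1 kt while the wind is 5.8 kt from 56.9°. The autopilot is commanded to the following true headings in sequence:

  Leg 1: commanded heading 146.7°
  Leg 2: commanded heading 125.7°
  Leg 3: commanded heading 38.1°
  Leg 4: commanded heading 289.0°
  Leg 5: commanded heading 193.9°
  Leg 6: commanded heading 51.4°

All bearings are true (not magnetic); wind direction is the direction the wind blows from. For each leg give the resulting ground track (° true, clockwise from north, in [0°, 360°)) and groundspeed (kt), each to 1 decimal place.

Leg 1: heading 146.7°; drift +3.4° → track 150.1°, groundspeed 97.3 kt
Leg 2: heading 125.7°; drift +3.3° → track 129.0°, groundspeed 95.2 kt
Leg 3: heading 38.1°; drift -1.2° → track 36.9°, groundspeed 91.6 kt
Leg 4: heading 289.0°; drift -2.6° → track 286.4°, groundspeed 100.8 kt
Leg 5: heading 193.9°; drift +2.2° → track 196.1°, groundspeed 101.4 kt
Leg 6: heading 51.4°; drift -0.3° → track 51.1°, groundspeed 91.3 kt

Leg 1: track=150.1°, groundspeed=97.3 kt
Leg 2: track=129.0°, groundspeed=95.2 kt
Leg 3: track=36.9°, groundspeed=91.6 kt
Leg 4: track=286.4°, groundspeed=100.8 kt
Leg 5: track=196.1°, groundspeed=101.4 kt
Leg 6: track=51.1°, groundspeed=91.3 kt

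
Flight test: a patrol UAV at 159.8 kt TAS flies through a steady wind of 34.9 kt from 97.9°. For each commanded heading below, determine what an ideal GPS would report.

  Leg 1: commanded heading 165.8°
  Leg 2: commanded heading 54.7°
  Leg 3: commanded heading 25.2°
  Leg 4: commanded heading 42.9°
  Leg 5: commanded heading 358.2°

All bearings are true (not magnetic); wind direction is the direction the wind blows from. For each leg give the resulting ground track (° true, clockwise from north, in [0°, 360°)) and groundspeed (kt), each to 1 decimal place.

Leg 1: track=178.2°, groundspeed=150.2 kt
Leg 2: track=44.6°, groundspeed=136.5 kt
Leg 3: track=12.6°, groundspeed=153.1 kt
Leg 4: track=31.3°, groundspeed=142.7 kt
Leg 5: track=346.5°, groundspeed=169.2 kt

Leg 1: heading 165.8°; drift +12.4° → track 178.2°, groundspeed 150.2 kt
Leg 2: heading 54.7°; drift -10.1° → track 44.6°, groundspeed 136.5 kt
Leg 3: heading 25.2°; drift -12.6° → track 12.6°, groundspeed 153.1 kt
Leg 4: heading 42.9°; drift -11.6° → track 31.3°, groundspeed 142.7 kt
Leg 5: heading 358.2°; drift -11.7° → track 346.5°, groundspeed 169.2 kt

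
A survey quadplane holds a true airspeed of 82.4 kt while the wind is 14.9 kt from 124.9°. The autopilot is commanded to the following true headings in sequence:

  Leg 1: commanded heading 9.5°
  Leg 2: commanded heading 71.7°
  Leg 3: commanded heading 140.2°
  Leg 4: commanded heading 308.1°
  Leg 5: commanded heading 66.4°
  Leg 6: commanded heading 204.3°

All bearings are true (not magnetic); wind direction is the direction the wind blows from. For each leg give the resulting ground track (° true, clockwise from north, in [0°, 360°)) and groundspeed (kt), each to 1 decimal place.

Leg 1: track=0.9°, groundspeed=89.8 kt
Leg 2: track=62.5°, groundspeed=74.4 kt
Leg 3: track=143.5°, groundspeed=68.1 kt
Leg 4: track=307.6°, groundspeed=97.3 kt
Leg 5: track=56.7°, groundspeed=75.7 kt
Leg 6: track=214.7°, groundspeed=81.0 kt

Leg 1: heading 9.5°; drift -8.6° → track 0.9°, groundspeed 89.8 kt
Leg 2: heading 71.7°; drift -9.2° → track 62.5°, groundspeed 74.4 kt
Leg 3: heading 140.2°; drift +3.3° → track 143.5°, groundspeed 68.1 kt
Leg 4: heading 308.1°; drift -0.5° → track 307.6°, groundspeed 97.3 kt
Leg 5: heading 66.4°; drift -9.7° → track 56.7°, groundspeed 75.7 kt
Leg 6: heading 204.3°; drift +10.4° → track 214.7°, groundspeed 81.0 kt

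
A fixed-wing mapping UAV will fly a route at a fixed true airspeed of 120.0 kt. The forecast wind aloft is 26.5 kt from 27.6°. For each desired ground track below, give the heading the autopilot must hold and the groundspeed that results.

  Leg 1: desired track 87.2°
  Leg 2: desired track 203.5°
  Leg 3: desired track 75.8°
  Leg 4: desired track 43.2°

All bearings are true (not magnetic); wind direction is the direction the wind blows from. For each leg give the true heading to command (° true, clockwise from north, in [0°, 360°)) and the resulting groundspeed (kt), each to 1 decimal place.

Leg 1: desired track 87.2°; wind correction -11.0° → command heading 76.2°, groundspeed 104.4 kt
Leg 2: desired track 203.5°; wind correction -0.9° → command heading 202.6°, groundspeed 146.4 kt
Leg 3: desired track 75.8°; wind correction -9.5° → command heading 66.3°, groundspeed 100.7 kt
Leg 4: desired track 43.2°; wind correction -3.4° → command heading 39.8°, groundspeed 94.3 kt

Leg 1: heading=76.2°, groundspeed=104.4 kt
Leg 2: heading=202.6°, groundspeed=146.4 kt
Leg 3: heading=66.3°, groundspeed=100.7 kt
Leg 4: heading=39.8°, groundspeed=94.3 kt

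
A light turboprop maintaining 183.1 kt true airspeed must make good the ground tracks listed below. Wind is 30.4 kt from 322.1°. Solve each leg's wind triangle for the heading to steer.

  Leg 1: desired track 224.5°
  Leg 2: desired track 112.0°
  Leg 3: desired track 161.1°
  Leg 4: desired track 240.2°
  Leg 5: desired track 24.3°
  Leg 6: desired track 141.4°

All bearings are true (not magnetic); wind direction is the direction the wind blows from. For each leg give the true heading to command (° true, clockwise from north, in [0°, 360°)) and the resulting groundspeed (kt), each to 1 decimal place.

Leg 1: heading=234.0°, groundspeed=184.6 kt
Leg 2: heading=107.2°, groundspeed=208.8 kt
Leg 3: heading=164.2°, groundspeed=211.6 kt
Leg 4: heading=249.7°, groundspeed=176.3 kt
Leg 5: heading=15.9°, groundspeed=166.9 kt
Leg 6: heading=141.3°, groundspeed=213.5 kt

Leg 1: desired track 224.5°; wind correction +9.5° → command heading 234.0°, groundspeed 184.6 kt
Leg 2: desired track 112.0°; wind correction -4.8° → command heading 107.2°, groundspeed 208.8 kt
Leg 3: desired track 161.1°; wind correction +3.1° → command heading 164.2°, groundspeed 211.6 kt
Leg 4: desired track 240.2°; wind correction +9.5° → command heading 249.7°, groundspeed 176.3 kt
Leg 5: desired track 24.3°; wind correction -8.4° → command heading 15.9°, groundspeed 166.9 kt
Leg 6: desired track 141.4°; wind correction -0.1° → command heading 141.3°, groundspeed 213.5 kt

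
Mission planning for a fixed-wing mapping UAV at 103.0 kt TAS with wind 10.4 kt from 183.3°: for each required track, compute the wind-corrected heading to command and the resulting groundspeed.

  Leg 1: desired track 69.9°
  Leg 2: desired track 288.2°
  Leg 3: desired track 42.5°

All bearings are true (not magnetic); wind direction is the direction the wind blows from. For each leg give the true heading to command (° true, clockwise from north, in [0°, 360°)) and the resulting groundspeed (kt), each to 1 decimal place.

Leg 1: desired track 69.9°; wind correction +5.3° → command heading 75.2°, groundspeed 106.7 kt
Leg 2: desired track 288.2°; wind correction -5.6° → command heading 282.6°, groundspeed 105.2 kt
Leg 3: desired track 42.5°; wind correction +3.7° → command heading 46.2°, groundspeed 110.8 kt

Leg 1: heading=75.2°, groundspeed=106.7 kt
Leg 2: heading=282.6°, groundspeed=105.2 kt
Leg 3: heading=46.2°, groundspeed=110.8 kt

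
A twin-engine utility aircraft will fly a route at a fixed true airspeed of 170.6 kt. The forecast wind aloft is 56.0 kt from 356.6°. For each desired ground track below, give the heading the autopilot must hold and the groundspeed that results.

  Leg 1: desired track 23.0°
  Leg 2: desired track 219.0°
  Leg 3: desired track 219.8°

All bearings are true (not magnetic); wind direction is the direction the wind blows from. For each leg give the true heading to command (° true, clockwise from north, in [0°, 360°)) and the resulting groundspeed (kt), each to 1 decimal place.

Leg 1: heading=14.6°, groundspeed=118.6 kt
Leg 2: heading=231.8°, groundspeed=207.7 kt
Leg 3: heading=232.8°, groundspeed=207.1 kt

Leg 1: desired track 23.0°; wind correction -8.4° → command heading 14.6°, groundspeed 118.6 kt
Leg 2: desired track 219.0°; wind correction +12.8° → command heading 231.8°, groundspeed 207.7 kt
Leg 3: desired track 219.8°; wind correction +13.0° → command heading 232.8°, groundspeed 207.1 kt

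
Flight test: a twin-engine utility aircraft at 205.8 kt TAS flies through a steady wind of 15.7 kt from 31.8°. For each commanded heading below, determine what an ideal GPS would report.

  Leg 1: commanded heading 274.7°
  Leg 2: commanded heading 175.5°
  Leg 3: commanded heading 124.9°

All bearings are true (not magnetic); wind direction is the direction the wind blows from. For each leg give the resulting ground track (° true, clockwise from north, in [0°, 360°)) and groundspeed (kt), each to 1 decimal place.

Leg 1: heading 274.7°; drift -3.8° → track 270.9°, groundspeed 213.4 kt
Leg 2: heading 175.5°; drift +2.4° → track 177.9°, groundspeed 218.7 kt
Leg 3: heading 124.9°; drift +4.3° → track 129.2°, groundspeed 207.2 kt

Leg 1: track=270.9°, groundspeed=213.4 kt
Leg 2: track=177.9°, groundspeed=218.7 kt
Leg 3: track=129.2°, groundspeed=207.2 kt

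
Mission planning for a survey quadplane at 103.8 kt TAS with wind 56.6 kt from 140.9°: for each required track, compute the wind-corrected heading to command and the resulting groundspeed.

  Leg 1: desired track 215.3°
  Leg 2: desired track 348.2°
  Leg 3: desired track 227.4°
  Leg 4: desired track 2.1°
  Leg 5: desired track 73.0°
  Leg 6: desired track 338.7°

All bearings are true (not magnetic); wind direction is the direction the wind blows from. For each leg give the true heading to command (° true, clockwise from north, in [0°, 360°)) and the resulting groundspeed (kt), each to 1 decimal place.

Leg 1: heading=183.6°, groundspeed=73.1 kt
Leg 2: heading=2.7°, groundspeed=150.8 kt
Leg 3: heading=194.4°, groundspeed=83.6 kt
Leg 4: heading=23.1°, groundspeed=139.5 kt
Leg 5: heading=103.3°, groundspeed=68.3 kt
Leg 6: heading=348.3°, groundspeed=156.2 kt

Leg 1: desired track 215.3°; wind correction -31.7° → command heading 183.6°, groundspeed 73.1 kt
Leg 2: desired track 348.2°; wind correction +14.5° → command heading 2.7°, groundspeed 150.8 kt
Leg 3: desired track 227.4°; wind correction -33.0° → command heading 194.4°, groundspeed 83.6 kt
Leg 4: desired track 2.1°; wind correction +21.0° → command heading 23.1°, groundspeed 139.5 kt
Leg 5: desired track 73.0°; wind correction +30.3° → command heading 103.3°, groundspeed 68.3 kt
Leg 6: desired track 338.7°; wind correction +9.6° → command heading 348.3°, groundspeed 156.2 kt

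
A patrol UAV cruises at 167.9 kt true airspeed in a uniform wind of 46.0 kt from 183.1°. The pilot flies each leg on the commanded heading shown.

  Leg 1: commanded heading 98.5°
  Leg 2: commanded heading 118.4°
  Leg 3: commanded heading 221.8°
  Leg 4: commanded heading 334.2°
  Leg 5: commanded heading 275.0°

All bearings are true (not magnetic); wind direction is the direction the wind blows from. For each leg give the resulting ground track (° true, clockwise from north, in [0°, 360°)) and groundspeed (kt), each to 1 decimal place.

Leg 1: track=82.9°, groundspeed=169.9 kt
Leg 2: track=102.7°, groundspeed=154.0 kt
Leg 3: track=234.1°, groundspeed=135.1 kt
Leg 4: track=340.3°, groundspeed=209.4 kt
Leg 5: track=290.2°, groundspeed=175.6 kt

Leg 1: heading 98.5°; drift -15.6° → track 82.9°, groundspeed 169.9 kt
Leg 2: heading 118.4°; drift -15.7° → track 102.7°, groundspeed 154.0 kt
Leg 3: heading 221.8°; drift +12.3° → track 234.1°, groundspeed 135.1 kt
Leg 4: heading 334.2°; drift +6.1° → track 340.3°, groundspeed 209.4 kt
Leg 5: heading 275.0°; drift +15.2° → track 290.2°, groundspeed 175.6 kt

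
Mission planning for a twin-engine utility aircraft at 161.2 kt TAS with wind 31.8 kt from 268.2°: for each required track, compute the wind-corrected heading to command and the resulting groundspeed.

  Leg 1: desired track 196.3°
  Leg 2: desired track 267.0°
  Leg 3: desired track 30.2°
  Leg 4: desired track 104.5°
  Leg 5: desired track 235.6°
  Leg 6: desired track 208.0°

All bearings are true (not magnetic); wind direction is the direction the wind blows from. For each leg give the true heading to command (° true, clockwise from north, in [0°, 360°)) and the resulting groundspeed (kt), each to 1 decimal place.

Leg 1: heading=207.1°, groundspeed=148.5 kt
Leg 2: heading=267.2°, groundspeed=129.4 kt
Leg 3: heading=20.6°, groundspeed=175.8 kt
Leg 4: heading=107.7°, groundspeed=191.5 kt
Leg 5: heading=241.7°, groundspeed=133.5 kt
Leg 6: heading=217.9°, groundspeed=143.0 kt

Leg 1: desired track 196.3°; wind correction +10.8° → command heading 207.1°, groundspeed 148.5 kt
Leg 2: desired track 267.0°; wind correction +0.2° → command heading 267.2°, groundspeed 129.4 kt
Leg 3: desired track 30.2°; wind correction -9.6° → command heading 20.6°, groundspeed 175.8 kt
Leg 4: desired track 104.5°; wind correction +3.2° → command heading 107.7°, groundspeed 191.5 kt
Leg 5: desired track 235.6°; wind correction +6.1° → command heading 241.7°, groundspeed 133.5 kt
Leg 6: desired track 208.0°; wind correction +9.9° → command heading 217.9°, groundspeed 143.0 kt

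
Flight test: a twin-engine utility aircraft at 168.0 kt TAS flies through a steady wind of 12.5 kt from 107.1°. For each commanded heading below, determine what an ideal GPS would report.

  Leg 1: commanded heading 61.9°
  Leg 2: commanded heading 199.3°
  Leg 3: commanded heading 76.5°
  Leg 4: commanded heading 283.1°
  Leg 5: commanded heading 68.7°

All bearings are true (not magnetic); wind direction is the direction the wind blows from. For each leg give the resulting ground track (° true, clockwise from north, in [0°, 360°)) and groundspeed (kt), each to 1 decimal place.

Leg 1: heading 61.9°; drift -3.2° → track 58.7°, groundspeed 159.4 kt
Leg 2: heading 199.3°; drift +4.2° → track 203.5°, groundspeed 168.9 kt
Leg 3: heading 76.5°; drift -2.3° → track 74.2°, groundspeed 157.4 kt
Leg 4: heading 283.1°; drift +0.3° → track 283.4°, groundspeed 180.5 kt
Leg 5: heading 68.7°; drift -2.8° → track 65.9°, groundspeed 158.4 kt

Leg 1: track=58.7°, groundspeed=159.4 kt
Leg 2: track=203.5°, groundspeed=168.9 kt
Leg 3: track=74.2°, groundspeed=157.4 kt
Leg 4: track=283.4°, groundspeed=180.5 kt
Leg 5: track=65.9°, groundspeed=158.4 kt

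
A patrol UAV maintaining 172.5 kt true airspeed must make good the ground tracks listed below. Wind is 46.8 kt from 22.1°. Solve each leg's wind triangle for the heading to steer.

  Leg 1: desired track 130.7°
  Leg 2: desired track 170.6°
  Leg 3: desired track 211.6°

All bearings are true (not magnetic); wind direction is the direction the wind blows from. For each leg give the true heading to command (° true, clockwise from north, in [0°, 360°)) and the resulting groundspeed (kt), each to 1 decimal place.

Leg 1: desired track 130.7°; wind correction -14.9° → command heading 115.8°, groundspeed 181.6 kt
Leg 2: desired track 170.6°; wind correction -8.1° → command heading 162.5°, groundspeed 210.7 kt
Leg 3: desired track 211.6°; wind correction +2.6° → command heading 214.2°, groundspeed 218.5 kt

Leg 1: heading=115.8°, groundspeed=181.6 kt
Leg 2: heading=162.5°, groundspeed=210.7 kt
Leg 3: heading=214.2°, groundspeed=218.5 kt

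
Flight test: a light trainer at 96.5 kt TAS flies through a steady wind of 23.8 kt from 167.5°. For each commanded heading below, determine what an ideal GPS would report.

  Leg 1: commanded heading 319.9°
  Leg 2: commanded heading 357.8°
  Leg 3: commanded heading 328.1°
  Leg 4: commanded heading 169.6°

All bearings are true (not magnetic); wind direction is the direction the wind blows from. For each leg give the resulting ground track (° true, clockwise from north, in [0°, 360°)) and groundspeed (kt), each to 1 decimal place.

Leg 1: heading 319.9°; drift +5.4° → track 325.3°, groundspeed 118.1 kt
Leg 2: heading 357.8°; drift -2.0° → track 355.8°, groundspeed 120.0 kt
Leg 3: heading 328.1°; drift +3.8° → track 331.9°, groundspeed 119.2 kt
Leg 4: heading 169.6°; drift +0.7° → track 170.3°, groundspeed 72.7 kt

Leg 1: track=325.3°, groundspeed=118.1 kt
Leg 2: track=355.8°, groundspeed=120.0 kt
Leg 3: track=331.9°, groundspeed=119.2 kt
Leg 4: track=170.3°, groundspeed=72.7 kt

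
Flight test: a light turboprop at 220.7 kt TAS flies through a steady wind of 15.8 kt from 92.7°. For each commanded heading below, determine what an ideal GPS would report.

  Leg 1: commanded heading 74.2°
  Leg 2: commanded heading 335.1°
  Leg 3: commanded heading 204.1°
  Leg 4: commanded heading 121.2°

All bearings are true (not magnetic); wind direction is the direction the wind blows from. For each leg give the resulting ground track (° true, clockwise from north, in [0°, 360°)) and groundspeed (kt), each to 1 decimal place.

Leg 1: heading 74.2°; drift -1.4° → track 72.8°, groundspeed 205.8 kt
Leg 2: heading 335.1°; drift -3.5° → track 331.6°, groundspeed 228.4 kt
Leg 3: heading 204.1°; drift +3.7° → track 207.8°, groundspeed 226.9 kt
Leg 4: heading 121.2°; drift +2.1° → track 123.3°, groundspeed 207.0 kt

Leg 1: track=72.8°, groundspeed=205.8 kt
Leg 2: track=331.6°, groundspeed=228.4 kt
Leg 3: track=207.8°, groundspeed=226.9 kt
Leg 4: track=123.3°, groundspeed=207.0 kt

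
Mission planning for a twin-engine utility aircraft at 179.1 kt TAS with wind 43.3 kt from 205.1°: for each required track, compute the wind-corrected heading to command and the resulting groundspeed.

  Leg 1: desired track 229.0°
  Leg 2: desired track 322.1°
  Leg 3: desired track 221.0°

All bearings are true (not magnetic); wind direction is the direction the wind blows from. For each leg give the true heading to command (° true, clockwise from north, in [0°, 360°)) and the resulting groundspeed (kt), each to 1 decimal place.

Leg 1: desired track 229.0°; wind correction -5.6° → command heading 223.4°, groundspeed 138.7 kt
Leg 2: desired track 322.1°; wind correction -12.4° → command heading 309.7°, groundspeed 194.6 kt
Leg 3: desired track 221.0°; wind correction -3.8° → command heading 217.2°, groundspeed 137.1 kt

Leg 1: heading=223.4°, groundspeed=138.7 kt
Leg 2: heading=309.7°, groundspeed=194.6 kt
Leg 3: heading=217.2°, groundspeed=137.1 kt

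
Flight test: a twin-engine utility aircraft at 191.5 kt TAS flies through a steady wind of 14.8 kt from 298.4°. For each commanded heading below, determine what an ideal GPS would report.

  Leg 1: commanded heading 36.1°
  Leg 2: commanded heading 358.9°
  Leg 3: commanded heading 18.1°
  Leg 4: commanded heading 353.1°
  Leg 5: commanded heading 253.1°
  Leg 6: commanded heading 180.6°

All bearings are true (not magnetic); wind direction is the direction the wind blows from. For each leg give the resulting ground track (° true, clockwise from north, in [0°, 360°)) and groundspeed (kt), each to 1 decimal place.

Leg 1: heading 36.1°; drift +4.3° → track 40.4°, groundspeed 194.0 kt
Leg 2: heading 358.9°; drift +4.0° → track 2.9°, groundspeed 184.7 kt
Leg 3: heading 18.1°; drift +4.4° → track 22.5°, groundspeed 189.4 kt
Leg 4: heading 353.1°; drift +3.8° → track 356.9°, groundspeed 183.3 kt
Leg 5: heading 253.1°; drift -3.3° → track 249.8°, groundspeed 181.4 kt
Leg 6: heading 180.6°; drift -3.8° → track 176.8°, groundspeed 198.8 kt

Leg 1: track=40.4°, groundspeed=194.0 kt
Leg 2: track=2.9°, groundspeed=184.7 kt
Leg 3: track=22.5°, groundspeed=189.4 kt
Leg 4: track=356.9°, groundspeed=183.3 kt
Leg 5: track=249.8°, groundspeed=181.4 kt
Leg 6: track=176.8°, groundspeed=198.8 kt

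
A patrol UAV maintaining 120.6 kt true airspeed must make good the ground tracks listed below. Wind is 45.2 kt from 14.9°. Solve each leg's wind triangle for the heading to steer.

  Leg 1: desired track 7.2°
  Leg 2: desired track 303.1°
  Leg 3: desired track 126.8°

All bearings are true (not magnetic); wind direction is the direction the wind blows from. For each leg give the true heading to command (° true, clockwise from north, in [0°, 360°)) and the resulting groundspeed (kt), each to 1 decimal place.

Leg 1: heading=10.1°, groundspeed=75.7 kt
Leg 2: heading=324.0°, groundspeed=98.6 kt
Leg 3: heading=106.5°, groundspeed=129.9 kt

Leg 1: desired track 7.2°; wind correction +2.9° → command heading 10.1°, groundspeed 75.7 kt
Leg 2: desired track 303.1°; wind correction +20.9° → command heading 324.0°, groundspeed 98.6 kt
Leg 3: desired track 126.8°; wind correction -20.3° → command heading 106.5°, groundspeed 129.9 kt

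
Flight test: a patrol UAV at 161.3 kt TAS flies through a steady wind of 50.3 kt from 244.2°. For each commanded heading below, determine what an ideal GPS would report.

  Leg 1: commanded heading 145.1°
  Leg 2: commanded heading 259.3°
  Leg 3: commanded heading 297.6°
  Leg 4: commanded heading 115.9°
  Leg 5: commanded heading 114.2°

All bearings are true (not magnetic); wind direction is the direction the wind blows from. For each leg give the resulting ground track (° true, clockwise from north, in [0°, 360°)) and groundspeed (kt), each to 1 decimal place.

Leg 1: heading 145.1°; drift -16.4° → track 128.7°, groundspeed 176.4 kt
Leg 2: heading 259.3°; drift +6.6° → track 265.9°, groundspeed 113.5 kt
Leg 3: heading 297.6°; drift +17.1° → track 314.7°, groundspeed 137.4 kt
Leg 4: heading 115.9°; drift -11.6° → track 104.3°, groundspeed 196.5 kt
Leg 5: heading 114.2°; drift -11.3° → track 102.9°, groundspeed 197.4 kt

Leg 1: track=128.7°, groundspeed=176.4 kt
Leg 2: track=265.9°, groundspeed=113.5 kt
Leg 3: track=314.7°, groundspeed=137.4 kt
Leg 4: track=104.3°, groundspeed=196.5 kt
Leg 5: track=102.9°, groundspeed=197.4 kt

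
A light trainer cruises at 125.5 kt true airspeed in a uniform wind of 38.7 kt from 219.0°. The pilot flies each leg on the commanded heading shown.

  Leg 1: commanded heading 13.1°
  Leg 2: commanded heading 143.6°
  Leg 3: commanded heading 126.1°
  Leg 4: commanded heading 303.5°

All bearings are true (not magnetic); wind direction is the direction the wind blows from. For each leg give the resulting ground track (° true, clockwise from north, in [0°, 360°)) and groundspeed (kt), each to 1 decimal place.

Leg 1: track=19.1°, groundspeed=161.2 kt
Leg 2: track=125.7°, groundspeed=121.7 kt
Leg 3: track=109.2°, groundspeed=133.2 kt
Leg 4: track=321.1°, groundspeed=127.7 kt

Leg 1: heading 13.1°; drift +6.0° → track 19.1°, groundspeed 161.2 kt
Leg 2: heading 143.6°; drift -17.9° → track 125.7°, groundspeed 121.7 kt
Leg 3: heading 126.1°; drift -16.9° → track 109.2°, groundspeed 133.2 kt
Leg 4: heading 303.5°; drift +17.6° → track 321.1°, groundspeed 127.7 kt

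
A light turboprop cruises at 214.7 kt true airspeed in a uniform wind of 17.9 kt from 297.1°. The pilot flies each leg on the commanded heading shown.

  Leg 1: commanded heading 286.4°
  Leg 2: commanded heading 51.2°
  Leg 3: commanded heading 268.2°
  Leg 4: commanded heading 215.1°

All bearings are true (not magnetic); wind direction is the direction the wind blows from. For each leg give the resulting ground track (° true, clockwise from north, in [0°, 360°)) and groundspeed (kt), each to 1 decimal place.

Leg 1: track=285.4°, groundspeed=197.1 kt
Leg 2: track=55.4°, groundspeed=222.6 kt
Leg 3: track=265.7°, groundspeed=199.2 kt
Leg 4: track=210.3°, groundspeed=212.9 kt

Leg 1: heading 286.4°; drift -1.0° → track 285.4°, groundspeed 197.1 kt
Leg 2: heading 51.2°; drift +4.2° → track 55.4°, groundspeed 222.6 kt
Leg 3: heading 268.2°; drift -2.5° → track 265.7°, groundspeed 199.2 kt
Leg 4: heading 215.1°; drift -4.8° → track 210.3°, groundspeed 212.9 kt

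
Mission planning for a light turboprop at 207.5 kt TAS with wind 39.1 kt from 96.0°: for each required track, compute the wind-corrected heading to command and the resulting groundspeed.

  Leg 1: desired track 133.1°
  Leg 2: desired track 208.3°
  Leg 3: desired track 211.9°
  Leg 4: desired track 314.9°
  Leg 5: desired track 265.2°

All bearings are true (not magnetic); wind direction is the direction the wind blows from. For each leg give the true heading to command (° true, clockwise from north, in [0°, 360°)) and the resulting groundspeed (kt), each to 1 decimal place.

Leg 1: desired track 133.1°; wind correction -6.5° → command heading 126.6°, groundspeed 175.0 kt
Leg 2: desired track 208.3°; wind correction -10.0° → command heading 198.3°, groundspeed 219.2 kt
Leg 3: desired track 211.9°; wind correction -9.8° → command heading 202.1°, groundspeed 221.6 kt
Leg 4: desired track 314.9°; wind correction +6.8° → command heading 321.7°, groundspeed 236.5 kt
Leg 5: desired track 265.2°; wind correction -2.0° → command heading 263.2°, groundspeed 245.8 kt

Leg 1: heading=126.6°, groundspeed=175.0 kt
Leg 2: heading=198.3°, groundspeed=219.2 kt
Leg 3: heading=202.1°, groundspeed=221.6 kt
Leg 4: heading=321.7°, groundspeed=236.5 kt
Leg 5: heading=263.2°, groundspeed=245.8 kt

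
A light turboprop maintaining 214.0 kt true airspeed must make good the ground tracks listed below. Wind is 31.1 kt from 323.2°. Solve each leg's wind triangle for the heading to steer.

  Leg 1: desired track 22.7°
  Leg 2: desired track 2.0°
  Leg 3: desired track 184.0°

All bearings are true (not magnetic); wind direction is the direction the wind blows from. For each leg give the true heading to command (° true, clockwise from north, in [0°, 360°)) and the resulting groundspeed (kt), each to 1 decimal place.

Leg 1: desired track 22.7°; wind correction -7.2° → command heading 15.5°, groundspeed 196.5 kt
Leg 2: desired track 2.0°; wind correction -5.2° → command heading 356.8°, groundspeed 188.9 kt
Leg 3: desired track 184.0°; wind correction +5.4° → command heading 189.4°, groundspeed 236.6 kt

Leg 1: heading=15.5°, groundspeed=196.5 kt
Leg 2: heading=356.8°, groundspeed=188.9 kt
Leg 3: heading=189.4°, groundspeed=236.6 kt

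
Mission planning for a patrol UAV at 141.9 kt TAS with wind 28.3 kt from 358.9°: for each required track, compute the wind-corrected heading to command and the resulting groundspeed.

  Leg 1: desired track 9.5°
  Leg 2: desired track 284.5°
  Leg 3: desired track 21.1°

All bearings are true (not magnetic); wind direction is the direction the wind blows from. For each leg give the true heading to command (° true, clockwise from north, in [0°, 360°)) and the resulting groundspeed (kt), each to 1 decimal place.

Leg 1: heading=7.4°, groundspeed=114.0 kt
Leg 2: heading=295.6°, groundspeed=131.6 kt
Leg 3: heading=16.8°, groundspeed=115.3 kt

Leg 1: desired track 9.5°; wind correction -2.1° → command heading 7.4°, groundspeed 114.0 kt
Leg 2: desired track 284.5°; wind correction +11.1° → command heading 295.6°, groundspeed 131.6 kt
Leg 3: desired track 21.1°; wind correction -4.3° → command heading 16.8°, groundspeed 115.3 kt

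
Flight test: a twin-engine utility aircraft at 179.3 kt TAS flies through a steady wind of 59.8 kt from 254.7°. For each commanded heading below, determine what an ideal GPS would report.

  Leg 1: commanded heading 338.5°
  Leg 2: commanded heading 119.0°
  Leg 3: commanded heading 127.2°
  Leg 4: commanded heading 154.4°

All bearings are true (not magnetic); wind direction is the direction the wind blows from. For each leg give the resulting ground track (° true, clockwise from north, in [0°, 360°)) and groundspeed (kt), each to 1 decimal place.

Leg 1: track=357.5°, groundspeed=182.8 kt
Leg 2: track=108.3°, groundspeed=226.0 kt
Leg 3: track=114.8°, groundspeed=220.9 kt
Leg 4: track=137.2°, groundspeed=198.9 kt

Leg 1: heading 338.5°; drift +19.0° → track 357.5°, groundspeed 182.8 kt
Leg 2: heading 119.0°; drift -10.7° → track 108.3°, groundspeed 226.0 kt
Leg 3: heading 127.2°; drift -12.4° → track 114.8°, groundspeed 220.9 kt
Leg 4: heading 154.4°; drift -17.2° → track 137.2°, groundspeed 198.9 kt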